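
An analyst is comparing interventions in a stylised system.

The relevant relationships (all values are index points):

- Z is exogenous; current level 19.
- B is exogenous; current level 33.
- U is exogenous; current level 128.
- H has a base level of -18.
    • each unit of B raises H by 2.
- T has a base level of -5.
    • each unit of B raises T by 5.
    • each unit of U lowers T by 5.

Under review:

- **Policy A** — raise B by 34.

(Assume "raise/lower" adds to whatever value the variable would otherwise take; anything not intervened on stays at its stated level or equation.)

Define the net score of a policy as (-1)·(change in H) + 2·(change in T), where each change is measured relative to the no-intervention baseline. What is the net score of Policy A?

272

Baseline:
  B = 33
  U = 128
  H = -18 + 2·33 = 48
  T = -5 + 5·33 − 5·128 = -480
Policy A (B + 34):
  B = 33 + 34 = 67
  U = 128
  H = -18 + 2·67 = 116
  T = -5 + 5·67 − 5·128 = -310
ΔH = 116 − 48 = 68; ΔT = -310 − (-480) = 170
Score = (-1)·68 + 2·170 = 272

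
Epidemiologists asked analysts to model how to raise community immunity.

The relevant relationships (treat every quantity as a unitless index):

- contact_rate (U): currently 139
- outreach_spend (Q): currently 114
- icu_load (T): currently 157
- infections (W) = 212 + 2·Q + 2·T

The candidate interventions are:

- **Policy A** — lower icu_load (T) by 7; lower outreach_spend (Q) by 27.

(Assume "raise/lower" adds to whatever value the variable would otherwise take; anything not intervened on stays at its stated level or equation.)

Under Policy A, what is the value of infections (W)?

686

Policy A (T − 7, Q − 27):
  Q = 114 − 27 = 87
  T = 157 − 7 = 150
  W = 212 + 2·87 + 2·150 = 686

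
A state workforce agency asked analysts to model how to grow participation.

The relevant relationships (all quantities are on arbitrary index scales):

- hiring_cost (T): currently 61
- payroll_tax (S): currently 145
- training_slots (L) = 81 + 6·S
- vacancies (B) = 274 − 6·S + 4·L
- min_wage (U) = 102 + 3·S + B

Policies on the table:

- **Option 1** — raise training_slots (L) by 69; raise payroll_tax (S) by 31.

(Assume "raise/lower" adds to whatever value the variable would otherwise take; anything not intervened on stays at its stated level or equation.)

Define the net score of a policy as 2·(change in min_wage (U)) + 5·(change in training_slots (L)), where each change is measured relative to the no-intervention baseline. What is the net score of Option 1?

Baseline:
  S = 145
  L = 81 + 6·145 = 951
  B = 274 − 6·145 + 4·951 = 3208
  U = 102 + 3·145 + 3208 = 3745
Option 1 (L + 69, S + 31):
  S = 145 + 31 = 176
  L = 81 + 6·176 (+69 from intervention) = 1206
  B = 274 − 6·176 + 4·1206 = 4042
  U = 102 + 3·176 + 4042 = 4672
ΔU = 4672 − 3745 = 927; ΔL = 1206 − 951 = 255
Score = 2·927 + 5·255 = 3129

3129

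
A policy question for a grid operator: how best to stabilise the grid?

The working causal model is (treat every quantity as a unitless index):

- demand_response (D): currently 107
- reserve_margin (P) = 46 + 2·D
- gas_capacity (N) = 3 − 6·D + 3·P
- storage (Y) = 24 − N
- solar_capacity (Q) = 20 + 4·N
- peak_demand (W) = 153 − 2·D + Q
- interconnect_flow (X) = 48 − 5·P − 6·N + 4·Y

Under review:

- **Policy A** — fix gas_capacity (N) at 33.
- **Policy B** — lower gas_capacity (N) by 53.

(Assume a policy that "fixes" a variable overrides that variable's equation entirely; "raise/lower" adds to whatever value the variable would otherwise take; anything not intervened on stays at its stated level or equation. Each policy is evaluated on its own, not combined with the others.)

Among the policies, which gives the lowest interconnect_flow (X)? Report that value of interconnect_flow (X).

Policy A (N := 33):
  D = 107
  P = 46 + 2·107 = 260
  N = 33
  Y = 24 − 33 = -9
  X = 48 − 5·260 − 6·33 + 4·(-9) = -1486
Policy B (N − 53):
  D = 107
  P = 46 + 2·107 = 260
  N = 3 − 6·107 + 3·260 (−53 from intervention) = 88
  Y = 24 − 88 = -64
  X = 48 − 5·260 − 6·88 + 4·(-64) = -2036
Comparing — Policy A: X=-1486, Policy B: X=-2036. Lowest is -2036 (Policy B).

-2036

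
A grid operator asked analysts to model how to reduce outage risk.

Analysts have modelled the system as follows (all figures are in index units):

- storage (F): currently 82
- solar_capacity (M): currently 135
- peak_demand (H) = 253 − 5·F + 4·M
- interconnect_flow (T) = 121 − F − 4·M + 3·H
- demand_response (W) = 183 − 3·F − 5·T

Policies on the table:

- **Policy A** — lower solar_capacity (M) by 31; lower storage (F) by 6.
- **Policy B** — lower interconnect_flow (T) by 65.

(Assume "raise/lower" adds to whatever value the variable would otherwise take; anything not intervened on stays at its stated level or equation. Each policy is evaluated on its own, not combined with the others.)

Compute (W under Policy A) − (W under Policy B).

453

Policy A (M − 31, F − 6):
  F = 82 − 6 = 76
  M = 135 − 31 = 104
  H = 253 − 5·76 + 4·104 = 289
  T = 121 − 76 − 4·104 + 3·289 = 496
  W = 183 − 3·76 − 5·496 = -2525
Policy B (T − 65):
  F = 82
  M = 135
  H = 253 − 5·82 + 4·135 = 383
  T = 121 − 82 − 4·135 + 3·383 (−65 from intervention) = 583
  W = 183 − 3·82 − 5·583 = -2978
W: -2525 − (-2978) = 453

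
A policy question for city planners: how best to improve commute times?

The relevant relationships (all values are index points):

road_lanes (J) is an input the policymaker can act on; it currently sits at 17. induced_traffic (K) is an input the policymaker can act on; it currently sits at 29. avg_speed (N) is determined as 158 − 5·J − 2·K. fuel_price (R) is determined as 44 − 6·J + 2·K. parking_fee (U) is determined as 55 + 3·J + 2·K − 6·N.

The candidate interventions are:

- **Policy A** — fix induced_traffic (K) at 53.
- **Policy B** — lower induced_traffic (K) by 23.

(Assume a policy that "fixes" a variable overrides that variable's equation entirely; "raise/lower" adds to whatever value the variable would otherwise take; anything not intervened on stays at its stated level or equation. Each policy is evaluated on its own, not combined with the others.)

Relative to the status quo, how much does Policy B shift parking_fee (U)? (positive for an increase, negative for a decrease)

Baseline:
  J = 17
  K = 29
  N = 158 − 5·17 − 2·29 = 15
  U = 55 + 3·17 + 2·29 − 6·15 = 74
Policy B (K − 23):
  J = 17
  K = 29 − 23 = 6
  N = 158 − 5·17 − 2·6 = 61
  U = 55 + 3·17 + 2·6 − 6·61 = -248
Change in U: -248 − 74 = -322

-322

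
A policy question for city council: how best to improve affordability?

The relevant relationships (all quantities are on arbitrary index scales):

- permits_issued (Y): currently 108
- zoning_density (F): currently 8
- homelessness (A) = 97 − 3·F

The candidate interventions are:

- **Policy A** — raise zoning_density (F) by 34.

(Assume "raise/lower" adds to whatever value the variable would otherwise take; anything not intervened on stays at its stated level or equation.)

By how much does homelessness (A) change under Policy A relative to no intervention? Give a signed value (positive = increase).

-102

Baseline:
  F = 8
  A = 97 − 3·8 = 73
Policy A (F + 34):
  F = 8 + 34 = 42
  A = 97 − 3·42 = -29
Change in A: -29 − 73 = -102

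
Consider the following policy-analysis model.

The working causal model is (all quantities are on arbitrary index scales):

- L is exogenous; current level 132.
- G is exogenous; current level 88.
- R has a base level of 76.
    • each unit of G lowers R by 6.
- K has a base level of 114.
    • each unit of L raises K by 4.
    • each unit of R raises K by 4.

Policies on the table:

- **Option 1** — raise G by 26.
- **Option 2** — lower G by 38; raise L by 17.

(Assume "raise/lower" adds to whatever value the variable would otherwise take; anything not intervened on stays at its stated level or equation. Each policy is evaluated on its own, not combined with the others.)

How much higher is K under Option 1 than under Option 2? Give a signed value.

-1604

Option 1 (G + 26):
  L = 132
  G = 88 + 26 = 114
  R = 76 − 6·114 = -608
  K = 114 + 4·132 + 4·(-608) = -1790
Option 2 (G − 38, L + 17):
  L = 132 + 17 = 149
  G = 88 − 38 = 50
  R = 76 − 6·50 = -224
  K = 114 + 4·149 + 4·(-224) = -186
K: -1790 − (-186) = -1604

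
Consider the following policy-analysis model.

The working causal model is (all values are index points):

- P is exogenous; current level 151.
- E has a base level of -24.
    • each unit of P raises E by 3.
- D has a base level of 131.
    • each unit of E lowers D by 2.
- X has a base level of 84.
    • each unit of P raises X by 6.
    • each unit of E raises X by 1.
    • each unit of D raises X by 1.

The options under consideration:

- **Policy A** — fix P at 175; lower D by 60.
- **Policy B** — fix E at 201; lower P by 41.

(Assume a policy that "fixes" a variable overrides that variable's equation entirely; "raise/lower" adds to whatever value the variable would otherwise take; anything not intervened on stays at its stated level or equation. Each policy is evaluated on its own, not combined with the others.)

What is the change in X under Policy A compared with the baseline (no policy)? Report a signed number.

12

Baseline:
  P = 151
  E = -24 + 3·151 = 429
  D = 131 − 2·429 = -727
  X = 84 + 6·151 + 429 + (-727) = 692
Policy A (P := 175, D − 60):
  P = 175
  E = -24 + 3·175 = 501
  D = 131 − 2·501 (−60 from intervention) = -931
  X = 84 + 6·175 + 501 + (-931) = 704
Change in X: 704 − 692 = 12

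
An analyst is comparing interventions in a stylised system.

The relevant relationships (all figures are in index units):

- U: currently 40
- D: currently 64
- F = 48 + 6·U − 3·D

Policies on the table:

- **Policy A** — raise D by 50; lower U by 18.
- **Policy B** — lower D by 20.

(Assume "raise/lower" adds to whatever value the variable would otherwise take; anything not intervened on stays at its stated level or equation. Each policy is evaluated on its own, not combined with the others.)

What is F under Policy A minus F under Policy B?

Policy A (D + 50, U − 18):
  U = 40 − 18 = 22
  D = 64 + 50 = 114
  F = 48 + 6·22 − 3·114 = -162
Policy B (D − 20):
  U = 40
  D = 64 − 20 = 44
  F = 48 + 6·40 − 3·44 = 156
F: -162 − 156 = -318

-318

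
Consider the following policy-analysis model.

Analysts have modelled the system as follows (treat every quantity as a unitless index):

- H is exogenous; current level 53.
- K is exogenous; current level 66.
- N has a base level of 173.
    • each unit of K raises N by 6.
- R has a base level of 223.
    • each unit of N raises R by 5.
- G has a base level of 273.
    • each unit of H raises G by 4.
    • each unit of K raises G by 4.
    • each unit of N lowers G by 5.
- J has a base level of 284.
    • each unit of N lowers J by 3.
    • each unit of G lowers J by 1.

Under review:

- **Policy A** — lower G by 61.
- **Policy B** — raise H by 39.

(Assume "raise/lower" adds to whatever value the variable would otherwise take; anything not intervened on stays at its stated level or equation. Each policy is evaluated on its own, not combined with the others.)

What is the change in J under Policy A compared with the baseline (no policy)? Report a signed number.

Baseline:
  H = 53
  K = 66
  N = 173 + 6·66 = 569
  G = 273 + 4·53 + 4·66 − 5·569 = -2096
  J = 284 − 3·569 − (-2096) = 673
Policy A (G − 61):
  H = 53
  K = 66
  N = 173 + 6·66 = 569
  G = 273 + 4·53 + 4·66 − 5·569 (−61 from intervention) = -2157
  J = 284 − 3·569 − (-2157) = 734
Change in J: 734 − 673 = 61

61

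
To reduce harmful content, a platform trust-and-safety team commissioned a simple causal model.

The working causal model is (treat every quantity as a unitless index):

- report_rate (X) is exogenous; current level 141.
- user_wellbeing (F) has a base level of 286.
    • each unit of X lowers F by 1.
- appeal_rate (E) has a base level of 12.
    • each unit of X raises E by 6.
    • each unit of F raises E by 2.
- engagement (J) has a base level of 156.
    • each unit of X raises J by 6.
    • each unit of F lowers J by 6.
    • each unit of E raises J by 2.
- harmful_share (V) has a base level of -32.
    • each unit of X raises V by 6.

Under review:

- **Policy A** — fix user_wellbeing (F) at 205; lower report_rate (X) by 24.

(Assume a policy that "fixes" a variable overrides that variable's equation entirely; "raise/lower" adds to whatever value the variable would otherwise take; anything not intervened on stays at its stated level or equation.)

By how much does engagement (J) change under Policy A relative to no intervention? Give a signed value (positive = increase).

Baseline:
  X = 141
  F = 286 − 141 = 145
  E = 12 + 6·141 + 2·145 = 1148
  J = 156 + 6·141 − 6·145 + 2·1148 = 2428
Policy A (F := 205, X − 24):
  X = 141 − 24 = 117
  F = 205
  E = 12 + 6·117 + 2·205 = 1124
  J = 156 + 6·117 − 6·205 + 2·1124 = 1876
Change in J: 1876 − 2428 = -552

-552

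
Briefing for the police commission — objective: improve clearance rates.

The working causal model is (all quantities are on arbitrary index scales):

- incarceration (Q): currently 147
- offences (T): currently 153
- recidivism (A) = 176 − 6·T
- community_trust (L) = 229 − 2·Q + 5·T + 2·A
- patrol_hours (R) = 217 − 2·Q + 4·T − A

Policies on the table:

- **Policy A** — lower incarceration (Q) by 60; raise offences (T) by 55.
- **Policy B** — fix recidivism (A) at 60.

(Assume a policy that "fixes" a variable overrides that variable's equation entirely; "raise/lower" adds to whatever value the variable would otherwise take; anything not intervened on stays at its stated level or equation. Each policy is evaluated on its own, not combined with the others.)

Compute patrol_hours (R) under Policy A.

1947

Policy A (Q − 60, T + 55):
  Q = 147 − 60 = 87
  T = 153 + 55 = 208
  A = 176 − 6·208 = -1072
  R = 217 − 2·87 + 4·208 − (-1072) = 1947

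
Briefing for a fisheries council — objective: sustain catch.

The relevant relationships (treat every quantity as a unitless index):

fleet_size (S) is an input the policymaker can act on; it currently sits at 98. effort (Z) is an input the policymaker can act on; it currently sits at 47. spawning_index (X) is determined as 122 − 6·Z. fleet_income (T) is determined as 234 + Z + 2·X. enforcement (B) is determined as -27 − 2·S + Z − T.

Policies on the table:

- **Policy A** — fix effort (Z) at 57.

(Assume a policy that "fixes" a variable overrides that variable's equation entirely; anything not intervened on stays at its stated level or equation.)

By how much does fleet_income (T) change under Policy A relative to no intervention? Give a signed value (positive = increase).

Baseline:
  Z = 47
  X = 122 − 6·47 = -160
  T = 234 + 47 + 2·(-160) = -39
Policy A (Z := 57):
  Z = 57
  X = 122 − 6·57 = -220
  T = 234 + 57 + 2·(-220) = -149
Change in T: -149 − (-39) = -110

-110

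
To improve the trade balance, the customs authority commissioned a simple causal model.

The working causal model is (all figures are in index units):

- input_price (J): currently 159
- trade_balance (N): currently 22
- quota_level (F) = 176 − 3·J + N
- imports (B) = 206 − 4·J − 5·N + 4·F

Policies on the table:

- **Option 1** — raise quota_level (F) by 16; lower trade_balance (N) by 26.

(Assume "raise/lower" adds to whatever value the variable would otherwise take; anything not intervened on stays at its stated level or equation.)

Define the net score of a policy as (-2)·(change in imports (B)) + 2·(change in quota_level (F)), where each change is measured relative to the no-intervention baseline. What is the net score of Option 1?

-200

Baseline:
  J = 159
  N = 22
  F = 176 − 3·159 + 22 = -279
  B = 206 − 4·159 − 5·22 + 4·(-279) = -1656
Option 1 (F + 16, N − 26):
  J = 159
  N = 22 − 26 = -4
  F = 176 − 3·159 + (-4) (+16 from intervention) = -289
  B = 206 − 4·159 − 5·(-4) + 4·(-289) = -1566
ΔB = -1566 − (-1656) = 90; ΔF = -289 − (-279) = -10
Score = (-2)·90 + 2·(-10) = -200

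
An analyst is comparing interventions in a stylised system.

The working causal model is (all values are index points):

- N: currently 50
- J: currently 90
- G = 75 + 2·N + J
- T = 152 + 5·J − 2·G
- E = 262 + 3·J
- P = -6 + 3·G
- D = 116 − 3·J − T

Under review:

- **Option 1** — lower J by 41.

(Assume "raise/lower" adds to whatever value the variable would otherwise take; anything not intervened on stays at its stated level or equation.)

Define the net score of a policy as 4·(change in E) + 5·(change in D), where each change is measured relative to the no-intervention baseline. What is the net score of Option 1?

Baseline:
  N = 50
  J = 90
  G = 75 + 2·50 + 90 = 265
  T = 152 + 5·90 − 2·265 = 72
  E = 262 + 3·90 = 532
  D = 116 − 3·90 − 72 = -226
Option 1 (J − 41):
  N = 50
  J = 90 − 41 = 49
  G = 75 + 2·50 + 49 = 224
  T = 152 + 5·49 − 2·224 = -51
  E = 262 + 3·49 = 409
  D = 116 − 3·49 − (-51) = 20
ΔE = 409 − 532 = -123; ΔD = 20 − (-226) = 246
Score = 4·(-123) + 5·246 = 738

738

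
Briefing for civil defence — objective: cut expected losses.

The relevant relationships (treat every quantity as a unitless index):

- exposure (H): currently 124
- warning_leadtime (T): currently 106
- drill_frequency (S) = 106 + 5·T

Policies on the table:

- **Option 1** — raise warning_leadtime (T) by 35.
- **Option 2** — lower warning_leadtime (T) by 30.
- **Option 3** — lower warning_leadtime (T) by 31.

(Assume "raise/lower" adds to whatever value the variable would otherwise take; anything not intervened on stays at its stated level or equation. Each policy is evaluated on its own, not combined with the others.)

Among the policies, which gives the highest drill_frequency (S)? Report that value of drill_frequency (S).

811

Option 1 (T + 35):
  T = 106 + 35 = 141
  S = 106 + 5·141 = 811
Option 2 (T − 30):
  T = 106 − 30 = 76
  S = 106 + 5·76 = 486
Option 3 (T − 31):
  T = 106 − 31 = 75
  S = 106 + 5·75 = 481
Comparing — Option 1: S=811, Option 2: S=486, Option 3: S=481. Highest is 811 (Option 1).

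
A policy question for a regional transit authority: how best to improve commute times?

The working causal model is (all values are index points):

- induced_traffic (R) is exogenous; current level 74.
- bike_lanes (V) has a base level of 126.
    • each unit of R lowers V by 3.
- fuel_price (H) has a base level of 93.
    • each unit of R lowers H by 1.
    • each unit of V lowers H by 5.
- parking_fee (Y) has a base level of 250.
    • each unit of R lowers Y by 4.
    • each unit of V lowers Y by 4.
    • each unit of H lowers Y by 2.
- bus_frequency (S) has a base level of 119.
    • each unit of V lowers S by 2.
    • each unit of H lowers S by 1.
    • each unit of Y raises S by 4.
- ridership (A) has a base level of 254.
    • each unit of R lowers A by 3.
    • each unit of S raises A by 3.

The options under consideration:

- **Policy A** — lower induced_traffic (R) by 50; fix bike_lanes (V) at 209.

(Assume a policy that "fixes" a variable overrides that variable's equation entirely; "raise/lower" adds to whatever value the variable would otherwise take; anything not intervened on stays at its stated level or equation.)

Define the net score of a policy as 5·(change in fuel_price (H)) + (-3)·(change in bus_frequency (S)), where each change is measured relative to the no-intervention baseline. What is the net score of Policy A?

Baseline:
  R = 74
  V = 126 − 3·74 = -96
  H = 93 − 74 − 5·(-96) = 499
  Y = 250 − 4·74 − 4·(-96) − 2·499 = -660
  S = 119 − 2·(-96) − 499 + 4·(-660) = -2828
Policy A (R − 50, V := 209):
  R = 74 − 50 = 24
  V = 209
  H = 93 − 24 − 5·209 = -976
  Y = 250 − 4·24 − 4·209 − 2·(-976) = 1270
  S = 119 − 2·209 − (-976) + 4·1270 = 5757
ΔH = -976 − 499 = -1475; ΔS = 5757 − (-2828) = 8585
Score = 5·(-1475) + (-3)·8585 = -33130

-33130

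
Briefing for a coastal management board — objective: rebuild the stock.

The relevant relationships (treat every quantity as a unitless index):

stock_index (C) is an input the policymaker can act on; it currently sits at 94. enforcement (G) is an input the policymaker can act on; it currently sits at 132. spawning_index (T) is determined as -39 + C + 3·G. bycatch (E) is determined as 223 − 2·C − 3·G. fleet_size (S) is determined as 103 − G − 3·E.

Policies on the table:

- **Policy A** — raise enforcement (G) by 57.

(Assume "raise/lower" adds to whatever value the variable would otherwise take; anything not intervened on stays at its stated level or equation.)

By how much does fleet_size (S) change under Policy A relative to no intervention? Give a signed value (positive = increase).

Baseline:
  C = 94
  G = 132
  E = 223 − 2·94 − 3·132 = -361
  S = 103 − 132 − 3·(-361) = 1054
Policy A (G + 57):
  C = 94
  G = 132 + 57 = 189
  E = 223 − 2·94 − 3·189 = -532
  S = 103 − 189 − 3·(-532) = 1510
Change in S: 1510 − 1054 = 456

456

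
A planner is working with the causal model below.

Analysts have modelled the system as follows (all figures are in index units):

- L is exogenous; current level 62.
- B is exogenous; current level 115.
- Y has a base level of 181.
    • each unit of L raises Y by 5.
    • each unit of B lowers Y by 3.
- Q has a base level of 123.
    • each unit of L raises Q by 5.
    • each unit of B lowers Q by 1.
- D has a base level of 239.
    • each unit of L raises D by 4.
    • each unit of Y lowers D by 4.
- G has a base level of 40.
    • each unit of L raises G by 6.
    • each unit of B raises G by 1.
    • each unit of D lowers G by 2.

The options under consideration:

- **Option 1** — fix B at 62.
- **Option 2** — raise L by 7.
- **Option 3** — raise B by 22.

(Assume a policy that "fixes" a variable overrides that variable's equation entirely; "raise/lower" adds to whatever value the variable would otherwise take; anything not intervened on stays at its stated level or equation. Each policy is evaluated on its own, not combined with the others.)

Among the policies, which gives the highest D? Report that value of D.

167

Option 1 (B := 62):
  L = 62
  B = 62
  Y = 181 + 5·62 − 3·62 = 305
  D = 239 + 4·62 − 4·305 = -733
Option 2 (L + 7):
  L = 62 + 7 = 69
  B = 115
  Y = 181 + 5·69 − 3·115 = 181
  D = 239 + 4·69 − 4·181 = -209
Option 3 (B + 22):
  L = 62
  B = 115 + 22 = 137
  Y = 181 + 5·62 − 3·137 = 80
  D = 239 + 4·62 − 4·80 = 167
Comparing — Option 1: D=-733, Option 2: D=-209, Option 3: D=167. Highest is 167 (Option 3).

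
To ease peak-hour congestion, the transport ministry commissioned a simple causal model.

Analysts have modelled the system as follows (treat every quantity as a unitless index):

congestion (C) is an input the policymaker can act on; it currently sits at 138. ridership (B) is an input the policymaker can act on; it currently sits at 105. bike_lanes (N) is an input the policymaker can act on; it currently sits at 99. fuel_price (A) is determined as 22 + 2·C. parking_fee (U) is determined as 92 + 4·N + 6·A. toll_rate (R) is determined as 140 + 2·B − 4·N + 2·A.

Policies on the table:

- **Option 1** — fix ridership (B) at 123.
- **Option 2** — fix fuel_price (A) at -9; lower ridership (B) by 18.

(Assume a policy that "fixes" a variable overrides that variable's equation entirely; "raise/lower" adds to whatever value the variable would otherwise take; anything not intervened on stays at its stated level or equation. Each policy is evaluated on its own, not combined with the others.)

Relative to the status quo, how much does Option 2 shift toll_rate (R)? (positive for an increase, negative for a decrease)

Baseline:
  C = 138
  B = 105
  N = 99
  A = 22 + 2·138 = 298
  R = 140 + 2·105 − 4·99 + 2·298 = 550
Option 2 (A := -9, B − 18):
  C = 138
  B = 105 − 18 = 87
  N = 99
  A = -9
  R = 140 + 2·87 − 4·99 + 2·(-9) = -100
Change in R: -100 − 550 = -650

-650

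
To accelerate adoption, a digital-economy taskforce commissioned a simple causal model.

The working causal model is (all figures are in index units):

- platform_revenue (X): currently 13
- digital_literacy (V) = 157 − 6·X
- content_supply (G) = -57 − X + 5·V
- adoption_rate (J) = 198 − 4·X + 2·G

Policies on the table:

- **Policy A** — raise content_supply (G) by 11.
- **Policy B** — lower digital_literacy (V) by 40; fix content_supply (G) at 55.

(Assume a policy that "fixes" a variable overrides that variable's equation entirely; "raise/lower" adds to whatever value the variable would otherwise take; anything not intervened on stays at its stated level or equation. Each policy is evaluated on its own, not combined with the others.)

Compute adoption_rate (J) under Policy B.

Policy B (V − 40, G := 55):
  X = 13
  V = 157 − 6·13 (−40 from intervention) = 39
  G = 55
  J = 198 − 4·13 + 2·55 = 256

256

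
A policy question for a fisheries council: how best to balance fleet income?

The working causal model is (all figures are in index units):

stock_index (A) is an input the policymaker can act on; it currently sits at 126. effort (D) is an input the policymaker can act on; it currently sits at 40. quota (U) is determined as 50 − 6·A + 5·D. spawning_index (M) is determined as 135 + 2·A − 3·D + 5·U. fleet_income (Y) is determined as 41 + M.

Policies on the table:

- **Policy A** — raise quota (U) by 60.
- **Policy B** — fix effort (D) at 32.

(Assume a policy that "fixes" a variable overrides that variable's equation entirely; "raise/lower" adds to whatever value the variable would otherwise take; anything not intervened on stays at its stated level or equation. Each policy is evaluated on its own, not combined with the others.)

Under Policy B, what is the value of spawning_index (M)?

Policy B (D := 32):
  A = 126
  D = 32
  U = 50 − 6·126 + 5·32 = -546
  M = 135 + 2·126 − 3·32 + 5·(-546) = -2439

-2439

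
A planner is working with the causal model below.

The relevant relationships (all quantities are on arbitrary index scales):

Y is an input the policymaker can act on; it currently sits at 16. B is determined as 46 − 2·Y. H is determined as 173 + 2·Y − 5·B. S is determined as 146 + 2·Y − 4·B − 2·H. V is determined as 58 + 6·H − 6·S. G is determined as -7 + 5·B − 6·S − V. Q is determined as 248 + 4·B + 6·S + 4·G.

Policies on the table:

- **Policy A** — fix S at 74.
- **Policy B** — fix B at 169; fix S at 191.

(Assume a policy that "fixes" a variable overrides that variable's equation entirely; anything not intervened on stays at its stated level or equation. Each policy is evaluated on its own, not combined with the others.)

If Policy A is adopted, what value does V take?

Policy A (S := 74):
  Y = 16
  B = 46 − 2·16 = 14
  H = 173 + 2·16 − 5·14 = 135
  S = 74
  V = 58 + 6·135 − 6·74 = 424

424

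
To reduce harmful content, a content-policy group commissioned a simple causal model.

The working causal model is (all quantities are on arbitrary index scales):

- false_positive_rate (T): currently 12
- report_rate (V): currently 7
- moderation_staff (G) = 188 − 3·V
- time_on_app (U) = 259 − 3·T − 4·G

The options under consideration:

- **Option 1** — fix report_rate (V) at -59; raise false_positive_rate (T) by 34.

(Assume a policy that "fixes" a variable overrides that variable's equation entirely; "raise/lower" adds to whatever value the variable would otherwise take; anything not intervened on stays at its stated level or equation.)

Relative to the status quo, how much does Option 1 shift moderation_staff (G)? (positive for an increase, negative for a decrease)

198

Baseline:
  V = 7
  G = 188 − 3·7 = 167
Option 1 (V := -59, T + 34):
  V = -59
  G = 188 − 3·(-59) = 365
Change in G: 365 − 167 = 198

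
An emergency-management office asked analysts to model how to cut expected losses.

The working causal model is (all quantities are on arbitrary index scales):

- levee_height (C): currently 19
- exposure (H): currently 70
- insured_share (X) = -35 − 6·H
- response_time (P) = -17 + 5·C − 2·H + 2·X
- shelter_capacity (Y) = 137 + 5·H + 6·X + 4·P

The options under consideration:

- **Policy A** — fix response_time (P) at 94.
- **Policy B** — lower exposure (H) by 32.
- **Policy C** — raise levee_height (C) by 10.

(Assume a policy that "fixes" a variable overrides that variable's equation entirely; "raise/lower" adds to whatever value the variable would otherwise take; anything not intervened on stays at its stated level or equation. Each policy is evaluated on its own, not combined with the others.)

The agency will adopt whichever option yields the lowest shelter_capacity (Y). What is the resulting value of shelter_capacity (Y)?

Policy A (P := 94):
  C = 19
  H = 70
  X = -35 − 6·70 = -455
  P = 94
  Y = 137 + 5·70 + 6·(-455) + 4·94 = -1867
Policy B (H − 32):
  C = 19
  H = 70 − 32 = 38
  X = -35 − 6·38 = -263
  P = -17 + 5·19 − 2·38 + 2·(-263) = -524
  Y = 137 + 5·38 + 6·(-263) + 4·(-524) = -3347
Policy C (C + 10):
  C = 19 + 10 = 29
  H = 70
  X = -35 − 6·70 = -455
  P = -17 + 5·29 − 2·70 + 2·(-455) = -922
  Y = 137 + 5·70 + 6·(-455) + 4·(-922) = -5931
Comparing — Policy A: Y=-1867, Policy B: Y=-3347, Policy C: Y=-5931. Lowest is -5931 (Policy C).

-5931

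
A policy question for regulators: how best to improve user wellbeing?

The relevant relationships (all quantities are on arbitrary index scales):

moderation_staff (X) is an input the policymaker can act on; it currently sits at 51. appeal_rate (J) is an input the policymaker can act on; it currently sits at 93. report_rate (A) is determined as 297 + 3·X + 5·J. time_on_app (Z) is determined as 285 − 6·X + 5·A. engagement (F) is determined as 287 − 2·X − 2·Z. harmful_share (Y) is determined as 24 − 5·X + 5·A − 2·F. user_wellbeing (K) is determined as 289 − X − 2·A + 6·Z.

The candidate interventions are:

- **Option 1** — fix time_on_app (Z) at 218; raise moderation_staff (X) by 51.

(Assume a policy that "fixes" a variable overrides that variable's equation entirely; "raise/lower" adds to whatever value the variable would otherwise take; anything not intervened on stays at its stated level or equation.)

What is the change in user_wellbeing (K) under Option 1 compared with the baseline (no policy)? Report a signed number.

-26373

Baseline:
  X = 51
  J = 93
  A = 297 + 3·51 + 5·93 = 915
  Z = 285 − 6·51 + 5·915 = 4554
  K = 289 − 51 − 2·915 + 6·4554 = 25732
Option 1 (Z := 218, X + 51):
  X = 51 + 51 = 102
  J = 93
  A = 297 + 3·102 + 5·93 = 1068
  Z = 218
  K = 289 − 102 − 2·1068 + 6·218 = -641
Change in K: -641 − 25732 = -26373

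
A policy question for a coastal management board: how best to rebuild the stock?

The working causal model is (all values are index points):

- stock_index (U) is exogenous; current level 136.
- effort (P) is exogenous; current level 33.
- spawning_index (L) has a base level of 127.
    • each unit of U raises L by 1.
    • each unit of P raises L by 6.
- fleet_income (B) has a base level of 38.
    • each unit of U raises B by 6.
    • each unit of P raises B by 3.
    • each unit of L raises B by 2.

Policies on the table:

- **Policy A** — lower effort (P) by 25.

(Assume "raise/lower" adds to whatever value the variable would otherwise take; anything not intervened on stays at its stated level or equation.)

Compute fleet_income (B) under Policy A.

1500

Policy A (P − 25):
  U = 136
  P = 33 − 25 = 8
  L = 127 + 136 + 6·8 = 311
  B = 38 + 6·136 + 3·8 + 2·311 = 1500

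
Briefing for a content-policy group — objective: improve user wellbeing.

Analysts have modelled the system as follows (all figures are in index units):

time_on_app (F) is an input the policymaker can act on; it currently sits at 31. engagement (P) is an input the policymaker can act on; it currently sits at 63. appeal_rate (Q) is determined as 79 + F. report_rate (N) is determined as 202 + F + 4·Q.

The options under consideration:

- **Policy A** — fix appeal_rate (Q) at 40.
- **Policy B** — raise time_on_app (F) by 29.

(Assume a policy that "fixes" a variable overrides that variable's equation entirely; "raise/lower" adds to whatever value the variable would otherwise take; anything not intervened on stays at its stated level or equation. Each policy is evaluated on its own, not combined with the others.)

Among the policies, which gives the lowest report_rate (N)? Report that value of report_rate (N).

393

Policy A (Q := 40):
  F = 31
  Q = 40
  N = 202 + 31 + 4·40 = 393
Policy B (F + 29):
  F = 31 + 29 = 60
  Q = 79 + 60 = 139
  N = 202 + 60 + 4·139 = 818
Comparing — Policy A: N=393, Policy B: N=818. Lowest is 393 (Policy A).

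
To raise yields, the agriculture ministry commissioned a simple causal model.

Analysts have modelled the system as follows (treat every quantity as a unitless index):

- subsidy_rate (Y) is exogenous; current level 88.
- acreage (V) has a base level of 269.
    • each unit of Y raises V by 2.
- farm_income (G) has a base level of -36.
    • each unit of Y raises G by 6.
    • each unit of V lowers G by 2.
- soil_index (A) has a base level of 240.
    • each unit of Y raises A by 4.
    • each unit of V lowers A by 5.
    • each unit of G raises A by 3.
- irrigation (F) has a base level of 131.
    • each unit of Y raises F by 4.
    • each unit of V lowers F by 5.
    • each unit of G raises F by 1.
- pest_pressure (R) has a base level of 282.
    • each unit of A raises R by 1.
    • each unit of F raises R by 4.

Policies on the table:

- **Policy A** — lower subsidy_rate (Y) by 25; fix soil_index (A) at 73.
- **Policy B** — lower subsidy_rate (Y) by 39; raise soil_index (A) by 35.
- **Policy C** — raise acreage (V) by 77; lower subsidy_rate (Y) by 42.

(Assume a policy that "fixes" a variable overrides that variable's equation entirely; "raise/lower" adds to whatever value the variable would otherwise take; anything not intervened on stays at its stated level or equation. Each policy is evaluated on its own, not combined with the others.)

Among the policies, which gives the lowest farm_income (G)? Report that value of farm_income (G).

-636

Policy A (Y − 25, A := 73):
  Y = 88 − 25 = 63
  V = 269 + 2·63 = 395
  G = -36 + 6·63 − 2·395 = -448
Policy B (Y − 39, A + 35):
  Y = 88 − 39 = 49
  V = 269 + 2·49 = 367
  G = -36 + 6·49 − 2·367 = -476
Policy C (V + 77, Y − 42):
  Y = 88 − 42 = 46
  V = 269 + 2·46 (+77 from intervention) = 438
  G = -36 + 6·46 − 2·438 = -636
Comparing — Policy A: G=-448, Policy B: G=-476, Policy C: G=-636. Lowest is -636 (Policy C).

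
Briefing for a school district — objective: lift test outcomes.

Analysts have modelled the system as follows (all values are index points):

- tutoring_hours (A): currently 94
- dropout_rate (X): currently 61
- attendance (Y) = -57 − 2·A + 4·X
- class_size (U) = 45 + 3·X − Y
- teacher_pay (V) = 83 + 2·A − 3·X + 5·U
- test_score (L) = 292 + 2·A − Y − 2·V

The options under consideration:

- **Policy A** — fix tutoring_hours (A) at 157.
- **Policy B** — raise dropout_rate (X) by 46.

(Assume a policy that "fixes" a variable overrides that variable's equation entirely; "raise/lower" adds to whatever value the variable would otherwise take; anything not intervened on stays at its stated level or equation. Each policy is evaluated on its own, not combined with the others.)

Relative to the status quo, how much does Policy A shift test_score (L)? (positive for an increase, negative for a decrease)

Baseline:
  A = 94
  X = 61
  Y = -57 − 2·94 + 4·61 = -1
  U = 45 + 3·61 − (-1) = 229
  V = 83 + 2·94 − 3·61 + 5·229 = 1233
  L = 292 + 2·94 − (-1) − 2·1233 = -1985
Policy A (A := 157):
  A = 157
  X = 61
  Y = -57 − 2·157 + 4·61 = -127
  U = 45 + 3·61 − (-127) = 355
  V = 83 + 2·157 − 3·61 + 5·355 = 1989
  L = 292 + 2·157 − (-127) − 2·1989 = -3245
Change in L: -3245 − (-1985) = -1260

-1260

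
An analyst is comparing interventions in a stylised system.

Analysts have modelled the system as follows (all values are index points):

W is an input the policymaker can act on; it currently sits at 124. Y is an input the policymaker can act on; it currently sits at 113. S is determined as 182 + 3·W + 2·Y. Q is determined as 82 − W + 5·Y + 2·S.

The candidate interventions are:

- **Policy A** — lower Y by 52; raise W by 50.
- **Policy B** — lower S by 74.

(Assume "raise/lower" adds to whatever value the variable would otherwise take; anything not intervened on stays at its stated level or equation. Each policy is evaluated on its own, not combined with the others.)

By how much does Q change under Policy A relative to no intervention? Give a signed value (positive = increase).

-218

Baseline:
  W = 124
  Y = 113
  S = 182 + 3·124 + 2·113 = 780
  Q = 82 − 124 + 5·113 + 2·780 = 2083
Policy A (Y − 52, W + 50):
  W = 124 + 50 = 174
  Y = 113 − 52 = 61
  S = 182 + 3·174 + 2·61 = 826
  Q = 82 − 174 + 5·61 + 2·826 = 1865
Change in Q: 1865 − 2083 = -218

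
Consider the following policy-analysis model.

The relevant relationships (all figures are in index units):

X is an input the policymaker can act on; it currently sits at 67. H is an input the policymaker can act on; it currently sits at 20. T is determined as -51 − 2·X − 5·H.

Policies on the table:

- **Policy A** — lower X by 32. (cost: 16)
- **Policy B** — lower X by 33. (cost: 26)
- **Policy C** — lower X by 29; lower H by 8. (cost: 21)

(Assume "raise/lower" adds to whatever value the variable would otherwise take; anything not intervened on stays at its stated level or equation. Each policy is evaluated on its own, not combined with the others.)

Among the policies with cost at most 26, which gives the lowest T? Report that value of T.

-221

Policy A (X − 32):
  X = 67 − 32 = 35
  H = 20
  T = -51 − 2·35 − 5·20 = -221
Policy B (X − 33):
  X = 67 − 33 = 34
  H = 20
  T = -51 − 2·34 − 5·20 = -219
Policy C (X − 29, H − 8):
  X = 67 − 29 = 38
  H = 20 − 8 = 12
  T = -51 − 2·38 − 5·12 = -187
Comparing — Policy A: T=-221, Policy B: T=-219, Policy C: T=-187. Lowest is -221 (Policy A).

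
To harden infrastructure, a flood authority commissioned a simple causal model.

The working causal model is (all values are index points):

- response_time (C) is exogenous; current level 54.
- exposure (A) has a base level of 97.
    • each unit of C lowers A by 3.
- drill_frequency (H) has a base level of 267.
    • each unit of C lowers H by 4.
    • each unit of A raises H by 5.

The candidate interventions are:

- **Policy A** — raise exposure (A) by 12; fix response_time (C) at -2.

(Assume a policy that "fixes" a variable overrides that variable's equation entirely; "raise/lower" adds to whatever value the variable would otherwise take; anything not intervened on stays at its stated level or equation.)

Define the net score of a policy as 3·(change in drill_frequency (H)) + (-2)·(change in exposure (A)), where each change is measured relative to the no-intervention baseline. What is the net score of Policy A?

Baseline:
  C = 54
  A = 97 − 3·54 = -65
  H = 267 − 4·54 + 5·(-65) = -274
Policy A (A + 12, C := -2):
  C = -2
  A = 97 − 3·(-2) (+12 from intervention) = 115
  H = 267 − 4·(-2) + 5·115 = 850
ΔH = 850 − (-274) = 1124; ΔA = 115 − (-65) = 180
Score = 3·1124 + (-2)·180 = 3012

3012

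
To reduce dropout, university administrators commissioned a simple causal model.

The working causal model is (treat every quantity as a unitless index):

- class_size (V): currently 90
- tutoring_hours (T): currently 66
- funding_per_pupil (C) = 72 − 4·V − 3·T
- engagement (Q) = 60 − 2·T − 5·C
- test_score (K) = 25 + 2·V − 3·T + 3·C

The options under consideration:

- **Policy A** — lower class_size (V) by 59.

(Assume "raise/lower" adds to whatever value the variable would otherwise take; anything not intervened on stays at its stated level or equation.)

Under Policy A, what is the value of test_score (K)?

Policy A (V − 59):
  V = 90 − 59 = 31
  T = 66
  C = 72 − 4·31 − 3·66 = -250
  K = 25 + 2·31 − 3·66 + 3·(-250) = -861

-861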